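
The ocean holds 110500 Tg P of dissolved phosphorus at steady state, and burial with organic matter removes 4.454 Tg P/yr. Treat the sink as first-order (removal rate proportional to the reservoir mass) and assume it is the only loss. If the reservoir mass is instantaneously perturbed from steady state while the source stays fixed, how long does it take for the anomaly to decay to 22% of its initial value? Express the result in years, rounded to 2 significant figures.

For a linear reservoir the anomaly decays as exp(−t/τ) with τ = M/F = 110500/4.454 = 24810 yr.
exp(−t/τ) = 0.22 ⇒ t = −τ ln(0.22) = 24810 × 1.514 = 37560 yr.

38000 yr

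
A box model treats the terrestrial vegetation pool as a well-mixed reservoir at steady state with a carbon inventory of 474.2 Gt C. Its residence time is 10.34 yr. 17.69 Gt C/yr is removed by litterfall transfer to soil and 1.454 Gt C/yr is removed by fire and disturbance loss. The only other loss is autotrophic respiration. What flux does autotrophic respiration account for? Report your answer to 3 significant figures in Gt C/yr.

26.7 Gt C/yr

Total removal F = M/τ = 474.2 / 10.34 = 45.86 Gt C/yr.
Autotrophic respiration = F − (17.69 + 1.454) = 45.86 − 19.14 = 26.72 Gt C/yr.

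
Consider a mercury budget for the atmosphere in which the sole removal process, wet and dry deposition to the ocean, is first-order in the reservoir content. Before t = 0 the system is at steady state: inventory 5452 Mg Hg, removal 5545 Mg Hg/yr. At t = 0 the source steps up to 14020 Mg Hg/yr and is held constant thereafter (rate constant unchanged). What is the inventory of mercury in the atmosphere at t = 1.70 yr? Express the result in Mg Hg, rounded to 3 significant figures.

The sink rate constant is k = F₀/M₀ = 5545/5452 = 1.017 yr⁻¹.
Solving dM/dt = F₁ − kM with M(0) = M₀ gives M(t) = F₁/k + (M₀ − F₁/k)·e^(−kt).
F₁/k = 14020/1.017 = 13785 Mg Hg; kt = 1.017 × 1.70 = 1.729, e^(−kt) = 0.1775.
M(1.70) = 13785 + (5452 − 13785) × 0.1775 = 13785 − 1479 = 12306 Mg Hg.

12300 Mg Hg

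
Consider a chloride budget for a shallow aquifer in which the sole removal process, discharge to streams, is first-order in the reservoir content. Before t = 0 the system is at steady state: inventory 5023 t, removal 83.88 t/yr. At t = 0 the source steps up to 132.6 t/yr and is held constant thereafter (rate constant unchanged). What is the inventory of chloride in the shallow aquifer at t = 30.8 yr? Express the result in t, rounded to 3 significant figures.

τ = M₀/F₀ = 5023/83.88 = 59.88 yr; rate constant k = 1/τ.
New steady state M_∞ = F₁/k = F₁·τ = 132.6 × 59.88 = 7940.5 t.
M(t) = M_∞ + (M₀ − M_∞)·e^(−t/τ); t/τ = 30.8/59.88 = 0.5143, so e^(−t/τ) = 0.5979.
M(t) = 7940.5 − 2918 × 0.5979 = 6196.1 t.

6200 t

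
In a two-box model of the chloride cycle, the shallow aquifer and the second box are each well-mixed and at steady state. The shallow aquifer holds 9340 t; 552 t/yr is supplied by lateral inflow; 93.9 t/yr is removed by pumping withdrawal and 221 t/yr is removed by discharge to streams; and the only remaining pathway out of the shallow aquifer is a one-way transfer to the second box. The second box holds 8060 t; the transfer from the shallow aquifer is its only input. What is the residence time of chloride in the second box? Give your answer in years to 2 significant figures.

34 yr

Balance the shallow aquifer: ΣF_in = 552.00 t/yr.
Transfer to the second box = ΣF_in − (93.9 + 221) = 237.10 t/yr.
At steady state the output of the second box equals its input, 237.10 t/yr.
τ = M / F = 8060 / 237.10 = 33.99 yr.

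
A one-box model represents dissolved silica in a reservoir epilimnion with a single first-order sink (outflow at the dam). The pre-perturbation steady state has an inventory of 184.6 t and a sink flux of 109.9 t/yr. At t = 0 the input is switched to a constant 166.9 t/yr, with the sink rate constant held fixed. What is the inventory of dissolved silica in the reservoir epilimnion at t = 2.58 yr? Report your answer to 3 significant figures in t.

260 t

τ = M₀/F₀ = 184.6/109.9 = 1.680 yr; rate constant k = 1/τ.
New steady state M_∞ = F₁/k = F₁·τ = 166.9 × 1.680 = 280.34 t.
M(t) = M_∞ + (M₀ − M_∞)·e^(−t/τ); t/τ = 2.58/1.680 = 1.536, so e^(−t/τ) = 0.2152.
M(t) = 280.34 − 95.74 × 0.2152 = 259.74 t.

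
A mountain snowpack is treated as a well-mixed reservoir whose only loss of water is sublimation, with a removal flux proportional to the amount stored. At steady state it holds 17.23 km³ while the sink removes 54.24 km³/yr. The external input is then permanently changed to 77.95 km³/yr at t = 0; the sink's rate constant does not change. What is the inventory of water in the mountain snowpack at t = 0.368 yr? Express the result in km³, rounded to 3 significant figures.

22.4 km³

The sink rate constant is k = F₀/M₀ = 54.24/17.23 = 3.148 yr⁻¹.
Solving dM/dt = F₁ − kM with M(0) = M₀ gives M(t) = F₁/k + (M₀ − F₁/k)·e^(−kt).
F₁/k = 77.95/3.148 = 24.762 km³; kt = 3.148 × 0.368 = 1.158, e^(−kt) = 0.3140.
M(0.368) = 24.762 + (17.23 − 24.762) × 0.3140 = 24.762 − 2.365 = 22.397 km³.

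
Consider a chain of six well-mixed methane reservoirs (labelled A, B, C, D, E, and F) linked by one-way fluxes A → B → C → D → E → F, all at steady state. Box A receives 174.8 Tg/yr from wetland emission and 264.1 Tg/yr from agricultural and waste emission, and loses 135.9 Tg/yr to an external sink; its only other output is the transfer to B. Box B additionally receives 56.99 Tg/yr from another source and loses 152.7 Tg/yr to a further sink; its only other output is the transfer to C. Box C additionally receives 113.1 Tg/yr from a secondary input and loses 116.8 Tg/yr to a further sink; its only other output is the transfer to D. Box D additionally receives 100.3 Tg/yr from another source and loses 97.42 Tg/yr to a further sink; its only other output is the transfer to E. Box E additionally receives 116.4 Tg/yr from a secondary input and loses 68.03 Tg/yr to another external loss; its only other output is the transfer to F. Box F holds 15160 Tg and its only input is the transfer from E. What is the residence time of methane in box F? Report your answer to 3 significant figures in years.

Box A: F(A→B) = (174.8 + 264.1) − 135.9 = 303.00 Tg/yr.
Box B: F(B→C) = (303.00 + 56.99) − 152.7 = 207.29 Tg/yr.
Box C: F(C→D) = (207.29 + 113.1) − 116.8 = 203.59 Tg/yr.
Box D: F(D→E) = (203.59 + 100.3) − 97.42 = 206.47 Tg/yr.
Box E: F(E→F) = (206.47 + 116.4) − 68.03 = 254.84 Tg/yr.
Box F throughput = its input = 254.84 Tg/yr; τ = 15160 / 254.84 = 59.49 yr.

59.5 yr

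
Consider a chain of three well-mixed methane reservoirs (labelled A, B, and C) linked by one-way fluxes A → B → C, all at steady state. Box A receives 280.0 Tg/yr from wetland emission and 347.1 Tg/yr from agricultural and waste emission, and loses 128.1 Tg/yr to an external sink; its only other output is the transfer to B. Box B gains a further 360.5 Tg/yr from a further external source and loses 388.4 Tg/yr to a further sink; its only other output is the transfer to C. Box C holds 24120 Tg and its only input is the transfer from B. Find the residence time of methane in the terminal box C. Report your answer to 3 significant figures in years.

51.2 yr

Box A: F(A→B) = (280.0 + 347.1) − 128.1 = 499.00 Tg/yr.
Box B: F(B→C) = (499.00 + 360.5) − 388.4 = 471.10 Tg/yr.
Box C throughput = its input = 471.10 Tg/yr; τ = 24120 / 471.10 = 51.20 yr.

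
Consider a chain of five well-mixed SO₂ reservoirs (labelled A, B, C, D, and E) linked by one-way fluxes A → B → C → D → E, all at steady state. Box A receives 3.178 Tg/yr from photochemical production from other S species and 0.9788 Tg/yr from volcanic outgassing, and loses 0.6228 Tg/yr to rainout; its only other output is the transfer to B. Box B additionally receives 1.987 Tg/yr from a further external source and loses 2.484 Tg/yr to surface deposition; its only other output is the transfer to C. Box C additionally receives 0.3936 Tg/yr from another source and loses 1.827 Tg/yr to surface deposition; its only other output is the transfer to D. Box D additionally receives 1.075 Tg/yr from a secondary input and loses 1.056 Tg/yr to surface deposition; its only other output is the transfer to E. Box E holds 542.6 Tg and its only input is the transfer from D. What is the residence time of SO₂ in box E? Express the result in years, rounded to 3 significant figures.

Box A: F(A→B) = (3.178 + 0.9788) − 0.6228 = 3.5340 Tg/yr.
Box B: F(B→C) = (3.5340 + 1.987) − 2.484 = 3.0370 Tg/yr.
Box C: F(C→D) = (3.0370 + 0.3936) − 1.827 = 1.6036 Tg/yr.
Box D: F(D→E) = (1.6036 + 1.075) − 1.056 = 1.6226 Tg/yr.
Box E throughput = its input = 1.6226 Tg/yr; τ = 542.6 / 1.6226 = 334.4 yr.

334 yr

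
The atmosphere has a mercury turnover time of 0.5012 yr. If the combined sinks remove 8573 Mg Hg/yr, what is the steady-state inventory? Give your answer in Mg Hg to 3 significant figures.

4300 Mg Hg

τ = M/F ⇒ M = τ × F = 0.5012 × 8573 = 4297 Mg Hg.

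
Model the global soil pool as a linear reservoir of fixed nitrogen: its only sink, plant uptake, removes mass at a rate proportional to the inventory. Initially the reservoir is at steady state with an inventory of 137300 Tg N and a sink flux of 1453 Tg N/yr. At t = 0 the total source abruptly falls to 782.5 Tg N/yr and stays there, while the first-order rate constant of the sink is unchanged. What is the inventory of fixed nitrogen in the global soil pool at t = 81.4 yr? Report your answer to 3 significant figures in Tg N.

101000 Tg N

The sink rate constant is k = F₀/M₀ = 1453/137300 = 0.01058 yr⁻¹.
Solving dM/dt = F₁ − kM with M(0) = M₀ gives M(t) = F₁/k + (M₀ − F₁/k)·e^(−kt).
F₁/k = 782.5/0.01058 = 73942 Tg N; kt = 0.01058 × 81.4 = 0.8614, e^(−kt) = 0.4226.
M(81.4) = 73942 + (137300 − 73942) × 0.4226 = 73942 + 26770 = 100710 Tg N.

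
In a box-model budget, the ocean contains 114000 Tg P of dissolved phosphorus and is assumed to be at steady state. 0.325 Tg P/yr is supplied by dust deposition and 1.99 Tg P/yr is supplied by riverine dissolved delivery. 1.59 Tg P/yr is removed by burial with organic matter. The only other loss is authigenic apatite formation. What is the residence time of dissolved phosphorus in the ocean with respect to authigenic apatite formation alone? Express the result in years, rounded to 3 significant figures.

At steady state ΣF_in = ΣF_out.
ΣF_in = 0.325 + 1.99 = 2.3150 Tg P/yr.
Authigenic apatite formation flux = ΣF_in − (1.59) = 2.3150 − 1.590 = 0.7250 Tg P/yr.
τ = M / F = 114000 / 0.7250 = 157200 yr.

157000 yr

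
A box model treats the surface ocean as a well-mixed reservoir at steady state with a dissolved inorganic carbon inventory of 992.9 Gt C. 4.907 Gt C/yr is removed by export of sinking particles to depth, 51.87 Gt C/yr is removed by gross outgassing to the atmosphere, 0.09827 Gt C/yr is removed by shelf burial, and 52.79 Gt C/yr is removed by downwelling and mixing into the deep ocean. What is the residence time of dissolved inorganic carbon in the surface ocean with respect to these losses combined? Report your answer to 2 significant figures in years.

Total removal = 4.907 + 51.87 + 0.09827 + 52.79 = 109.67 Gt C/yr.
τ = M / ΣF_out = 992.9 / 109.67 = 9.054 yr.

9.1 yr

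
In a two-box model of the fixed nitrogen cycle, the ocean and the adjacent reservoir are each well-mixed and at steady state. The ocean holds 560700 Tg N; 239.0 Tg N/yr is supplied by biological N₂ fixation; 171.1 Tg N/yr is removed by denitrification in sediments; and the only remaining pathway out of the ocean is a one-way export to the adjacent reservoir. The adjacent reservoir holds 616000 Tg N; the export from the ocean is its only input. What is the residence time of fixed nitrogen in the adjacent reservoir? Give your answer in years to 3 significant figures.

Balance the ocean: ΣF_in = 239.00 Tg N/yr.
Export to the adjacent reservoir = ΣF_in − (171.1) = 67.900 Tg N/yr.
At steady state the output of the adjacent reservoir equals its input, 67.900 Tg N/yr.
τ = M / F = 616000 / 67.900 = 9072 yr.

9070 yr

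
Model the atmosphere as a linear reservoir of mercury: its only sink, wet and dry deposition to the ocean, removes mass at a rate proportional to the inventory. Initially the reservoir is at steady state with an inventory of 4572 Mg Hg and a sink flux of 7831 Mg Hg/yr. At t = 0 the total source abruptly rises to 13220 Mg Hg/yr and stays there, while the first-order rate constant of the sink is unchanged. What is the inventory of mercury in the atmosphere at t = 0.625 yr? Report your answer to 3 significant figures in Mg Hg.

The sink rate constant is k = F₀/M₀ = 7831/4572 = 1.713 yr⁻¹.
Solving dM/dt = F₁ − kM with M(0) = M₀ gives M(t) = F₁/k + (M₀ − F₁/k)·e^(−kt).
F₁/k = 13220/1.713 = 7718.3 Mg Hg; kt = 1.713 × 0.625 = 1.071, e^(−kt) = 0.3428.
M(0.625) = 7718.3 + (4572 − 7718.3) × 0.3428 = 7718.3 − 1079 = 6639.6 Mg Hg.

6640 Mg Hg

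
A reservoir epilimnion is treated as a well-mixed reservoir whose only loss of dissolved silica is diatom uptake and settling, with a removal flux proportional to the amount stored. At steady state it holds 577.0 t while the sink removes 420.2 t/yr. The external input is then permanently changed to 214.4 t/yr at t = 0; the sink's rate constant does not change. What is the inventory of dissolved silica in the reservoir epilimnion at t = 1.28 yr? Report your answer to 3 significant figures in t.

The sink rate constant is k = F₀/M₀ = 420.2/577.0 = 0.7282 yr⁻¹.
Solving dM/dt = F₁ − kM with M(0) = M₀ gives M(t) = F₁/k + (M₀ − F₁/k)·e^(−kt).
F₁/k = 214.4/0.7282 = 294.40 t; kt = 0.7282 × 1.28 = 0.9322, e^(−kt) = 0.3937.
M(1.28) = 294.40 + (577.0 − 294.40) × 0.3937 = 294.40 + 111.3 = 405.66 t.

406 t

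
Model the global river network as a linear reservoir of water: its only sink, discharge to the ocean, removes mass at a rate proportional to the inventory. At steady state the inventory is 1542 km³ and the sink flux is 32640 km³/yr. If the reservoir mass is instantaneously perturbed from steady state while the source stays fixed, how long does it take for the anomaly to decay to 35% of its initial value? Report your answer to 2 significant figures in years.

0.050 yr

For a linear reservoir the anomaly decays as exp(−t/τ) with τ = M/F = 1542/32640 = 0.04724 yr.
exp(−t/τ) = 0.35 ⇒ t = −τ ln(0.35) = 0.04724 × 1.050 = 0.04960 yr.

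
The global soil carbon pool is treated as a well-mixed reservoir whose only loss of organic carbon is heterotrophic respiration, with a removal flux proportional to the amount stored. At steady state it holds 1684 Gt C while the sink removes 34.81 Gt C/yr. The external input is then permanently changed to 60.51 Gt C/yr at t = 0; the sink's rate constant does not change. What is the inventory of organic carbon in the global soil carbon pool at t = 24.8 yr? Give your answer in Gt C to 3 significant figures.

Residence time τ = M₀/F₀ = 48.38 yr. The eventual steady state is M_∞ = M₀·(F₁/F₀) = 1684 × 60.51/34.81 = 2927.3 Gt C.
The anomaly ΔM(t) = M(t) − M_∞ decays as ΔM₀·e^(−t/τ) with ΔM₀ = 1684 − 2927.3 = −1243 Gt C.
At t = 24.8 yr, e^(−t/τ) = e^(−0.5126) = 0.5989, so ΔM = −744.6 Gt C and M = 2927.3 − 744.6 = 2182.7 Gt C.

2180 Gt C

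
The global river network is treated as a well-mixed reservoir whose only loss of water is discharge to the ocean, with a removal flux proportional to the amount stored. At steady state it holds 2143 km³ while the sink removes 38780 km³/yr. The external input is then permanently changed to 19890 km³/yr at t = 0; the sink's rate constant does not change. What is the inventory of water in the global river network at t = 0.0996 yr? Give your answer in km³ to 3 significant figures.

1270 km³

Residence time τ = M₀/F₀ = 0.05526 yr. The eventual steady state is M_∞ = M₀·(F₁/F₀) = 2143 × 19890/38780 = 1099.1 km³.
The anomaly ΔM(t) = M(t) − M_∞ decays as ΔM₀·e^(−t/τ) with ΔM₀ = 2143 − 1099.1 = 1044 km³.
At t = 0.0996 yr, e^(−t/τ) = e^(−1.802) = 0.1649, so ΔM = 172.1 km³ and M = 1099.1 + 172.1 = 1271.3 km³.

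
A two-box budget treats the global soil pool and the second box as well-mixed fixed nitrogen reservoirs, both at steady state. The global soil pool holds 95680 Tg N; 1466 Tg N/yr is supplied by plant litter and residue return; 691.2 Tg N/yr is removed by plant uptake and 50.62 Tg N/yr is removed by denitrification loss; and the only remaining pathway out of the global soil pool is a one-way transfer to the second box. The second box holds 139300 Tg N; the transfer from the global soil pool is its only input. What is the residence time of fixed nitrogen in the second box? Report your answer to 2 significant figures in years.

Balance the global soil pool: ΣF_in = 1466.0 Tg N/yr.
Transfer to the second box = ΣF_in − (691.2 + 50.62) = 724.18 Tg N/yr.
At steady state the output of the second box equals its input, 724.18 Tg N/yr.
τ = M / F = 139300 / 724.18 = 192.4 yr.

190 yr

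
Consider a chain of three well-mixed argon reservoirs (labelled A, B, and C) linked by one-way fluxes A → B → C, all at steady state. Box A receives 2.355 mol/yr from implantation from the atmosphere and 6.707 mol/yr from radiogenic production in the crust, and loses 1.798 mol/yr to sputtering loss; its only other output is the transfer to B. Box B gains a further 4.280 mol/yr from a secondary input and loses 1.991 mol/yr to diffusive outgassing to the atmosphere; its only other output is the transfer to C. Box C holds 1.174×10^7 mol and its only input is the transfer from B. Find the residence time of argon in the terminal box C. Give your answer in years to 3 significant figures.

Box A: F(A→B) = (2.355 + 6.707) − 1.798 = 7.2640 mol/yr.
Box B: F(B→C) = (7.2640 + 4.280) − 1.991 = 9.5530 mol/yr.
Box C throughput = its input = 9.5530 mol/yr; τ = 1.174×10^7 / 9.5530 = 1.229×10^6 yr.

1.23×10^6 yr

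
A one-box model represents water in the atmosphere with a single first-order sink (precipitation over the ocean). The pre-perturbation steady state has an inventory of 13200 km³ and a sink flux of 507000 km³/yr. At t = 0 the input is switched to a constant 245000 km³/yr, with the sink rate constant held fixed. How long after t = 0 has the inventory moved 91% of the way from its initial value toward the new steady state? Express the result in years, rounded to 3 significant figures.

0.0627 yr

τ = M₀/F₀ = 13200/507000 = 0.02604 yr.
The remaining gap fraction is e^(−t/τ); 91% covered ⇒ e^(−t/τ) = 0.0900.
t = −τ ln(0.0900) = 0.02604 × 2.408 = 0.06269 yr.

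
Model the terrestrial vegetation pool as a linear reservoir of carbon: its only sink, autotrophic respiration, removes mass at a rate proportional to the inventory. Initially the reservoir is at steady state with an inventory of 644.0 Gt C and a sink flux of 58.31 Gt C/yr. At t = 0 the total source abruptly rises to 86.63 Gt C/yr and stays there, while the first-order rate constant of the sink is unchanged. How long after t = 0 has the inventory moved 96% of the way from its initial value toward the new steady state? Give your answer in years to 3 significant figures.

τ = M₀/F₀ = 644.0/58.31 = 11.04 yr.
The remaining gap fraction is e^(−t/τ); 96% covered ⇒ e^(−t/τ) = 0.0400.
t = −τ ln(0.0400) = 11.04 × 3.219 = 35.55 yr.

35.6 yr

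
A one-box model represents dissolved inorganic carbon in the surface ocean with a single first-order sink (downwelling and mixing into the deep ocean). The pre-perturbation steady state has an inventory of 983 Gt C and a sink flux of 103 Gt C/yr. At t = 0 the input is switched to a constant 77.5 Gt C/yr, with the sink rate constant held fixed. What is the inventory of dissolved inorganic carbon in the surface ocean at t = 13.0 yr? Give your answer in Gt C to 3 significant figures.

802 Gt C

Residence time τ = M₀/F₀ = 9.544 yr. The eventual steady state is M_∞ = M₀·(F₁/F₀) = 983 × 77.5/103 = 739.64 Gt C.
The anomaly ΔM(t) = M(t) − M_∞ decays as ΔM₀·e^(−t/τ) with ΔM₀ = 983 − 739.64 = 243.4 Gt C.
At t = 13.0 yr, e^(−t/τ) = e^(−1.362) = 0.2561, so ΔM = 62.33 Gt C and M = 739.64 + 62.33 = 801.96 Gt C.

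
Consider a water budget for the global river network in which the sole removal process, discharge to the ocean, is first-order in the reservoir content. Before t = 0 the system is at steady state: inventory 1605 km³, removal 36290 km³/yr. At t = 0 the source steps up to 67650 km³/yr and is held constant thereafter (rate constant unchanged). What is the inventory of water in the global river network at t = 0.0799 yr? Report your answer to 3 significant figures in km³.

Residence time τ = M₀/F₀ = 0.04423 yr. The eventual steady state is M_∞ = M₀·(F₁/F₀) = 1605 × 67650/36290 = 2992.0 km³.
The anomaly ΔM(t) = M(t) − M_∞ decays as ΔM₀·e^(−t/τ) with ΔM₀ = 1605 − 2992.0 = −1387 km³.
At t = 0.0799 yr, e^(−t/τ) = e^(−1.807) = 0.1642, so ΔM = −227.8 km³ and M = 2992.0 − 227.8 = 2764.2 km³.

2760 km³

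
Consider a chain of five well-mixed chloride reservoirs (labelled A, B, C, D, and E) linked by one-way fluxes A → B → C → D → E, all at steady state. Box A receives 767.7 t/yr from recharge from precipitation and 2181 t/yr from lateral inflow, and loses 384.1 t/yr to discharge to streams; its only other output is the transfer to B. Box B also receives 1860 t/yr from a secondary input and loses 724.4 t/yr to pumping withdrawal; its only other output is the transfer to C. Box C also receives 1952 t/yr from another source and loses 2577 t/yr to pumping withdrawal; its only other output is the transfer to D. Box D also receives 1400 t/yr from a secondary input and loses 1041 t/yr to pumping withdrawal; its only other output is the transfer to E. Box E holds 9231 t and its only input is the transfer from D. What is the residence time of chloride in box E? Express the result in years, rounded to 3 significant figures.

2.69 yr

Box A: F(A→B) = (767.7 + 2181) − 384.1 = 2564.6 t/yr.
Box B: F(B→C) = (2564.6 + 1860) − 724.4 = 3700.2 t/yr.
Box C: F(C→D) = (3700.2 + 1952) − 2577 = 3075.2 t/yr.
Box D: F(D→E) = (3075.2 + 1400) − 1041 = 3434.2 t/yr.
Box E throughput = its input = 3434.2 t/yr; τ = 9231 / 3434.2 = 2.688 yr.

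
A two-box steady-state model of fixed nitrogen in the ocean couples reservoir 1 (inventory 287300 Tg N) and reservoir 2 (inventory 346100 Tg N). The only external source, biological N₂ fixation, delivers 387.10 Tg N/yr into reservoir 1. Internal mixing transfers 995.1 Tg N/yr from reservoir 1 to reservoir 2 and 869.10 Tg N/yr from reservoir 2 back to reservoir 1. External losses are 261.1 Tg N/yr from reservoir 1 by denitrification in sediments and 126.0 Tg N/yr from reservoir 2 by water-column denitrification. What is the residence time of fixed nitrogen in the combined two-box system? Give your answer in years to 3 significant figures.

Treat the two boxes together as one reservoir: the mixing fluxes between them are internal recycling, so τ = ΣM / Σ(external losses).
M_total = 287300 + 346100 = 633400 Tg N.
ΣF_external_out = 261.1 + 126.0 = 387.10 Tg N/yr.
τ = M_total / ΣF_ext = 633400 / 387.10 = 1636 yr.

1640 yr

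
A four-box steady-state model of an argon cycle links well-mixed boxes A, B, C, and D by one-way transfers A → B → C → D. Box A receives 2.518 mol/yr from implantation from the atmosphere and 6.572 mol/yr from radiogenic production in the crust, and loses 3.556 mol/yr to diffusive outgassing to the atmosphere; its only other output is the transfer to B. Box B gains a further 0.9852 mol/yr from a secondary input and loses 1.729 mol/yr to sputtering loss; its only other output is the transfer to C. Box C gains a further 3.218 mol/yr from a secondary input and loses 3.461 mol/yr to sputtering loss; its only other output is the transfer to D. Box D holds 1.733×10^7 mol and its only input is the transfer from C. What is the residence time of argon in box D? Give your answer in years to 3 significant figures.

3.81×10^6 yr

Box A: F(A→B) = (2.518 + 6.572) − 3.556 = 5.5340 mol/yr.
Box B: F(B→C) = (5.5340 + 0.9852) − 1.729 = 4.7902 mol/yr.
Box C: F(C→D) = (4.7902 + 3.218) − 3.461 = 4.5472 mol/yr.
Box D throughput = its input = 4.5472 mol/yr; τ = 1.733×10^7 / 4.5472 = 3.811×10^6 yr.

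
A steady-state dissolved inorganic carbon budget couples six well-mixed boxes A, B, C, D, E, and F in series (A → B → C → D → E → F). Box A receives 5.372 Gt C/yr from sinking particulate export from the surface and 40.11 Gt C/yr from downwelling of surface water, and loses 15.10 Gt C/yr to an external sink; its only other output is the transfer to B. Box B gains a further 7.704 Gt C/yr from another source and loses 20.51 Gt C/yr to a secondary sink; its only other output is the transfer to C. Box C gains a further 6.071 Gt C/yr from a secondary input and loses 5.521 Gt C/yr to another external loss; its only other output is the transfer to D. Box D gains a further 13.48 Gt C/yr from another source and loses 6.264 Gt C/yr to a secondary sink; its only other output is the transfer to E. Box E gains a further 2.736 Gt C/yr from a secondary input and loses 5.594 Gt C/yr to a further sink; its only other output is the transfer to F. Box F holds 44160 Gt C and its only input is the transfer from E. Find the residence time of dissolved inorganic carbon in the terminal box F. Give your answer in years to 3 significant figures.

Box A: F(A→B) = (5.372 + 40.11) − 15.10 = 30.382 Gt C/yr.
Box B: F(B→C) = (30.382 + 7.704) − 20.51 = 17.576 Gt C/yr.
Box C: F(C→D) = (17.576 + 6.071) − 5.521 = 18.126 Gt C/yr.
Box D: F(D→E) = (18.126 + 13.48) − 6.264 = 25.342 Gt C/yr.
Box E: F(E→F) = (25.342 + 2.736) − 5.594 = 22.484 Gt C/yr.
Box F throughput = its input = 22.484 Gt C/yr; τ = 44160 / 22.484 = 1964 yr.

1960 yr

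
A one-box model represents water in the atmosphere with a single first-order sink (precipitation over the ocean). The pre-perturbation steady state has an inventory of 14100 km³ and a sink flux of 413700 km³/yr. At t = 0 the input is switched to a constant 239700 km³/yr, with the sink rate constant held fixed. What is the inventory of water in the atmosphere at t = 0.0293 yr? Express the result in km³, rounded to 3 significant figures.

Residence time τ = M₀/F₀ = 0.03408 yr. The eventual steady state is M_∞ = M₀·(F₁/F₀) = 14100 × 239700/413700 = 8169.6 km³.
The anomaly ΔM(t) = M(t) − M_∞ decays as ΔM₀·e^(−t/τ) with ΔM₀ = 14100 − 8169.6 = 5930 km³.
At t = 0.0293 yr, e^(−t/τ) = e^(−0.8597) = 0.4233, so ΔM = 2510 km³ and M = 8169.6 + 2510 = 10680 km³.

10700 km³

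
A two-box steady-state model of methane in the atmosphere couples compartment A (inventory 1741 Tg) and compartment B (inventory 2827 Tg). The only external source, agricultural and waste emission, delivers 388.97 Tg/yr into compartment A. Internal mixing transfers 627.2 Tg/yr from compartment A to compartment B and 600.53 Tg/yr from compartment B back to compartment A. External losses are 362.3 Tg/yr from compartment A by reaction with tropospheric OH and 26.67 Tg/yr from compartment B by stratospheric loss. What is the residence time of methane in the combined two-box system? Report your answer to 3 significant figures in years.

Residence time in the combined system uses the total inventory and the total *external* removal — internal exchanges between the two boxes cancel.
M_total = 1741 + 2827 = 4568.0 Tg.
ΣF_external_out = 362.3 + 26.67 = 388.97 Tg/yr.
τ = M_total / ΣF_ext = 4568.0 / 388.97 = 11.74 yr.

11.7 yr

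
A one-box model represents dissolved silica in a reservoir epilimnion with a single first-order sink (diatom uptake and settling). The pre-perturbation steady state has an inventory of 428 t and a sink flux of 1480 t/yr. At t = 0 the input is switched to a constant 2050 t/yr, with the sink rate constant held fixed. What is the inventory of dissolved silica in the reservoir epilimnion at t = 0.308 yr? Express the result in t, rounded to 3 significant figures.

The sink rate constant is k = F₀/M₀ = 1480/428 = 3.458 yr⁻¹.
Solving dM/dt = F₁ − kM with M(0) = M₀ gives M(t) = F₁/k + (M₀ − F₁/k)·e^(−kt).
F₁/k = 2050/3.458 = 592.84 t; kt = 3.458 × 0.308 = 1.065, e^(−kt) = 0.3447.
M(0.308) = 592.84 + (428 − 592.84) × 0.3447 = 592.84 − 56.82 = 536.02 t.

536 t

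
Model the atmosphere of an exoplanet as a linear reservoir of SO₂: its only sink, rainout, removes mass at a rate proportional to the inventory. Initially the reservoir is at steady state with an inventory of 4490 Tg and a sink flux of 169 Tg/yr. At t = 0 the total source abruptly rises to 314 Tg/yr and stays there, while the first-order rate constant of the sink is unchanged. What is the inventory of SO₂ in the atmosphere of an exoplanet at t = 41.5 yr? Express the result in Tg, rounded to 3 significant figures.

7530 Tg

The sink rate constant is k = F₀/M₀ = 169/4490 = 0.03764 yr⁻¹.
Solving dM/dt = F₁ − kM with M(0) = M₀ gives M(t) = F₁/k + (M₀ − F₁/k)·e^(−kt).
F₁/k = 314/0.03764 = 8342.4 Tg; kt = 0.03764 × 41.5 = 1.562, e^(−kt) = 0.2097.
M(41.5) = 8342.4 + (4490 − 8342.4) × 0.2097 = 8342.4 − 807.9 = 7534.5 Tg.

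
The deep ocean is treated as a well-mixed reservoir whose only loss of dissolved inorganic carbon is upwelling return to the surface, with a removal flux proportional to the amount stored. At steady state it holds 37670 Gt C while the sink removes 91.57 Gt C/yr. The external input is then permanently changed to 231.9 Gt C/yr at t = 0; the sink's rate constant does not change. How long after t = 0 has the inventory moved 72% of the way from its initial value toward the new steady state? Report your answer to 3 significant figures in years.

τ = M₀/F₀ = 37670/91.57 = 411.4 yr.
The remaining gap fraction is e^(−t/τ); 72% covered ⇒ e^(−t/τ) = 0.280.
t = −τ ln(0.280) = 411.4 × 1.273 = 523.7 yr.

524 yr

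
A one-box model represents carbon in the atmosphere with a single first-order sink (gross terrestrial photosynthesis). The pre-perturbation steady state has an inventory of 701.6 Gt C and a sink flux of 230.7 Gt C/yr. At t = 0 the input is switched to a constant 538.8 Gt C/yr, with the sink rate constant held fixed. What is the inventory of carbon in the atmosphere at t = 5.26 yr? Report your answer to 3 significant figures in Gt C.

Residence time τ = M₀/F₀ = 3.041 yr. The eventual steady state is M_∞ = M₀·(F₁/F₀) = 701.6 × 538.8/230.7 = 1638.6 Gt C.
The anomaly ΔM(t) = M(t) − M_∞ decays as ΔM₀·e^(−t/τ) with ΔM₀ = 701.6 − 1638.6 = −937.0 Gt C.
At t = 5.26 yr, e^(−t/τ) = e^(−1.730) = 0.1774, so ΔM = −166.2 Gt C and M = 1638.6 − 166.2 = 1472.4 Gt C.

1470 Gt C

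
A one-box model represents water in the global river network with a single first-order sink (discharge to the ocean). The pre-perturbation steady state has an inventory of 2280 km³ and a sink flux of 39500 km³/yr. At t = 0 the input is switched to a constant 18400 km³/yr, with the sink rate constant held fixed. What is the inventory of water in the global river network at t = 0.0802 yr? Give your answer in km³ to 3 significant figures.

τ = M₀/F₀ = 2280/39500 = 0.05772 yr; rate constant k = 1/τ.
New steady state M_∞ = F₁/k = F₁·τ = 18400 × 0.05772 = 1062.1 km³.
M(t) = M_∞ + (M₀ − M_∞)·e^(−t/τ); t/τ = 0.0802/0.05772 = 1.389, so e^(−t/τ) = 0.2492.
M(t) = 1062.1 + 1218 × 0.2492 = 1365.6 km³.

1370 km³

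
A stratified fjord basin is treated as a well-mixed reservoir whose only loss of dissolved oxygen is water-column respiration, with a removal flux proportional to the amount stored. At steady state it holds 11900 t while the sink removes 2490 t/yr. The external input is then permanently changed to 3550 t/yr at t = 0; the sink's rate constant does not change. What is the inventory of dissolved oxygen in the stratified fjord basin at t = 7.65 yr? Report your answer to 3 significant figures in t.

The sink rate constant is k = F₀/M₀ = 2490/11900 = 0.2092 yr⁻¹.
Solving dM/dt = F₁ − kM with M(0) = M₀ gives M(t) = F₁/k + (M₀ − F₁/k)·e^(−kt).
F₁/k = 3550/0.2092 = 16966 t; kt = 0.2092 × 7.65 = 1.601, e^(−kt) = 0.2018.
M(7.65) = 16966 + (11900 − 16966) × 0.2018 = 16966 − 1022 = 15944 t.

15900 t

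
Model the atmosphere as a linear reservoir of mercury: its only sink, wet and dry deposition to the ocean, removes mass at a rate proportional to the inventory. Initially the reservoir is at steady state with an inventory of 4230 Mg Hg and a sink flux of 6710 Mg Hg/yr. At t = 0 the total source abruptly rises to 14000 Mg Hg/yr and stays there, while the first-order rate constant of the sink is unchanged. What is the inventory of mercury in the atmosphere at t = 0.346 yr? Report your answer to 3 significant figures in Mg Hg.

τ = M₀/F₀ = 4230/6710 = 0.6304 yr; rate constant k = 1/τ.
New steady state M_∞ = F₁/k = F₁·τ = 14000 × 0.6304 = 8825.6 Mg Hg.
M(t) = M_∞ + (M₀ − M_∞)·e^(−t/τ); t/τ = 0.346/0.6304 = 0.5489, so e^(−t/τ) = 0.5776.
M(t) = 8825.6 − 4596 × 0.5776 = 6171.1 Mg Hg.

6170 Mg Hg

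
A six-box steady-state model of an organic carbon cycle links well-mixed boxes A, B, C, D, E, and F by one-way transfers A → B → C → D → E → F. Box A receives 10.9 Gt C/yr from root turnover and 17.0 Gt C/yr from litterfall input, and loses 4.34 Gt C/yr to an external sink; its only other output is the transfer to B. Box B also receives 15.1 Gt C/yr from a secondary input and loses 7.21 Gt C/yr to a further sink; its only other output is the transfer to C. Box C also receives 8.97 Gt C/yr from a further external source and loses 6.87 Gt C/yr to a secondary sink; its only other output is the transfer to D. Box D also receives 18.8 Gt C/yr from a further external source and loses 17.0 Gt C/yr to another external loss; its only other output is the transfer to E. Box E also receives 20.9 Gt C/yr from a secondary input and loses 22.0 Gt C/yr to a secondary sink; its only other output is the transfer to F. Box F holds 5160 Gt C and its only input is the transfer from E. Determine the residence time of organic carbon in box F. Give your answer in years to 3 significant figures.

Box A: F(A→B) = (10.9 + 17.0) − 4.34 = 23.560 Gt C/yr.
Box B: F(B→C) = (23.560 + 15.1) − 7.21 = 31.450 Gt C/yr.
Box C: F(C→D) = (31.450 + 8.97) − 6.87 = 33.550 Gt C/yr.
Box D: F(D→E) = (33.550 + 18.8) − 17.0 = 35.350 Gt C/yr.
Box E: F(E→F) = (35.350 + 20.9) − 22.0 = 34.250 Gt C/yr.
Box F throughput = its input = 34.250 Gt C/yr; τ = 5160 / 34.250 = 150.7 yr.

151 yr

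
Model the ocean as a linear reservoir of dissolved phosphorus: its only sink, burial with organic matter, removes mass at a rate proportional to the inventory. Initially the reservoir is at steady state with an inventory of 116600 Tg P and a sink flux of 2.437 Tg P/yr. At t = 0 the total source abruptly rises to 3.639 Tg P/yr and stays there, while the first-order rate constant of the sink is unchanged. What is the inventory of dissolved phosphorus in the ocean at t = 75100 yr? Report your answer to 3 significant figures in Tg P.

τ = M₀/F₀ = 116600/2.437 = 47850 yr; rate constant k = 1/τ.
New steady state M_∞ = F₁/k = F₁·τ = 3.639 × 47850 = 174110 Tg P.
M(t) = M_∞ + (M₀ − M_∞)·e^(−t/τ); t/τ = 75100/47850 = 1.570, so e^(−t/τ) = 0.2081.
M(t) = 174110 − 57510 × 0.2081 = 162140 Tg P.

162000 Tg P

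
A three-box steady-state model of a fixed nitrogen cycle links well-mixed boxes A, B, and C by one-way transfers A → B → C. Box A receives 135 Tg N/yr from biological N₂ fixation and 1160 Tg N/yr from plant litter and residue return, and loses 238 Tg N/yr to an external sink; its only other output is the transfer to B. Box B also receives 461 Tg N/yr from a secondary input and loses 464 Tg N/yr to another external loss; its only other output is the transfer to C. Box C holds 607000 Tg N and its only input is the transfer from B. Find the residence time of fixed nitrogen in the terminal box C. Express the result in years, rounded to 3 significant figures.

Box A: F(A→B) = (135 + 1160) − 238 = 1057.0 Tg N/yr.
Box B: F(B→C) = (1057.0 + 461) − 464 = 1054.0 Tg N/yr.
Box C throughput = its input = 1054.0 Tg N/yr; τ = 607000 / 1054.0 = 575.9 yr.

576 yr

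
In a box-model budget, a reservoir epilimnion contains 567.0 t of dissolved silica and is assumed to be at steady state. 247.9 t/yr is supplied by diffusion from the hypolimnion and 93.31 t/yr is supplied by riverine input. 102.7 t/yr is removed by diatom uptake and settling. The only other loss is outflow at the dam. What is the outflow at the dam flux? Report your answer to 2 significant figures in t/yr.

240 t/yr

At steady state ΣF_in = ΣF_out.
ΣF_in = 247.9 + 93.31 = 341.21 t/yr.
Outflow at the dam flux = ΣF_in − (102.7) = 341.21 − 102.7 = 238.5 t/yr.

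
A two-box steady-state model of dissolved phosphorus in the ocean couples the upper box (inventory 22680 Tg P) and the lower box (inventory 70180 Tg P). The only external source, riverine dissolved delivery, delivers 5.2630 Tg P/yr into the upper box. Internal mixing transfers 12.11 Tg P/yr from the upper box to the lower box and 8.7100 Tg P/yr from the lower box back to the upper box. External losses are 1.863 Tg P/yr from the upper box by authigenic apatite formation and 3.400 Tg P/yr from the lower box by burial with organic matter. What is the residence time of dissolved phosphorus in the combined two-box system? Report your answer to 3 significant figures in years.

Treat the two boxes together as one reservoir: the mixing fluxes between them are internal recycling, so τ = ΣM / Σ(external losses).
M_total = 22680 + 70180 = 92860 Tg P.
ΣF_external_out = 1.863 + 3.400 = 5.2630 Tg P/yr.
τ = M_total / ΣF_ext = 92860 / 5.2630 = 17640 yr.

17600 yr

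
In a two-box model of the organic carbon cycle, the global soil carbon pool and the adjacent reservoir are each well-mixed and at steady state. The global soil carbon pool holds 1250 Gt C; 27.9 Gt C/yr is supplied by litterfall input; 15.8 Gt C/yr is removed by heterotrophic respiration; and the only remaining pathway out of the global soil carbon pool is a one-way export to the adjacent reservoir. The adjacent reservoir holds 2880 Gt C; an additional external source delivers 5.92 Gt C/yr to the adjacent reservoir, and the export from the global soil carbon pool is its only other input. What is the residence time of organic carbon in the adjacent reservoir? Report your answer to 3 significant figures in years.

Balance the global soil carbon pool: ΣF_in = 27.900 Gt C/yr.
Export to the adjacent reservoir = ΣF_in − (15.8) = 12.100 Gt C/yr.
Total input to the adjacent reservoir = 12.100 + 5.92 = 18.020 Gt C/yr; at steady state this equals its total output.
τ = M / F = 2880 / 18.020 = 159.8 yr.

160 yr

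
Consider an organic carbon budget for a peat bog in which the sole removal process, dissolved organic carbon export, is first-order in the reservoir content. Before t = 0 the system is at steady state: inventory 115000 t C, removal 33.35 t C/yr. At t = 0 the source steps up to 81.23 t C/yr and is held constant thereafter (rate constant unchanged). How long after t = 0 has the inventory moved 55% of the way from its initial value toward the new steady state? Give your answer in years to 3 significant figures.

2750 yr

τ = M₀/F₀ = 115000/33.35 = 3448 yr.
The remaining gap fraction is e^(−t/τ); 55% covered ⇒ e^(−t/τ) = 0.450.
t = −τ ln(0.450) = 3448 × 0.7985 = 2753 yr.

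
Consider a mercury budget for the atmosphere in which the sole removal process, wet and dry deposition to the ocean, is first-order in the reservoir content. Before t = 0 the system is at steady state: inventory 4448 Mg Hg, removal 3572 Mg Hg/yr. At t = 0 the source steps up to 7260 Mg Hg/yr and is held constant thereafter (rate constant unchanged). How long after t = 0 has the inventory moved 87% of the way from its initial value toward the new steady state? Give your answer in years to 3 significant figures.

τ = M₀/F₀ = 4448/3572 = 1.245 yr.
The remaining gap fraction is e^(−t/τ); 87% covered ⇒ e^(−t/τ) = 0.130.
t = −τ ln(0.130) = 1.245 × 2.040 = 2.541 yr.

2.54 yr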